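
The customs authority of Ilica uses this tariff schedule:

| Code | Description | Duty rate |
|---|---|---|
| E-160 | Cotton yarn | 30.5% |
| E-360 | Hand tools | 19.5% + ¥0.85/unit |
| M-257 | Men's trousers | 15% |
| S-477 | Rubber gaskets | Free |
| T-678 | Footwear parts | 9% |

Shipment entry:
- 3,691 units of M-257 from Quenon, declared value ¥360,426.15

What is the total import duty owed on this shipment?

¥54,063.92

Line 1 (M-257, Quenon, 3,691 units, ¥360,426.15):
Base rate for M-257 is 15%.
Duty = ¥360,426.15 × 15% = ¥54,063.92.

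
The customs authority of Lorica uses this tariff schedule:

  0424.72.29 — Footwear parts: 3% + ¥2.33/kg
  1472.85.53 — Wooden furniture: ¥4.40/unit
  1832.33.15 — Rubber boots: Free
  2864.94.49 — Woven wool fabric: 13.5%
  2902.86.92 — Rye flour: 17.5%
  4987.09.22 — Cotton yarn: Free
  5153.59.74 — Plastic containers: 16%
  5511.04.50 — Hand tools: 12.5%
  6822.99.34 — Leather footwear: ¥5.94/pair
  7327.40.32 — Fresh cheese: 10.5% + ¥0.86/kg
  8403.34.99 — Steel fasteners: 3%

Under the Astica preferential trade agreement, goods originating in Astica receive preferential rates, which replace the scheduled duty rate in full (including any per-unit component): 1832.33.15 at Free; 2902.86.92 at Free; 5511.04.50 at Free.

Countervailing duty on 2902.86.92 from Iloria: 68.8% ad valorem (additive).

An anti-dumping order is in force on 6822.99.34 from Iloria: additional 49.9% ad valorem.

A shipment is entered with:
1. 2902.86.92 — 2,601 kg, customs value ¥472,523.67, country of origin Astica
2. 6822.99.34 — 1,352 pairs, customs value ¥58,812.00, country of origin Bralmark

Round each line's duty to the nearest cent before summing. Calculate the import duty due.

Line 1 (2902.86.92, Astica, 2,601 kg, ¥472,523.67):
Base rate for 2902.86.92 is 17.5%.
Origin Astica qualifies under the Lorica–Astica agreement and 2902.86.92 is covered: preferential rate Free applies instead.
The additional-duty order on 2902.86.92 targets Iloria, not Astica; it does not apply.
Duty = ¥472,523.67 × 0% = ¥0.00.
Line 2 (6822.99.34, Bralmark, 1,352 pairs, ¥58,812.00):
Base rate for 6822.99.34 is ¥5.94/pair.
The additional-duty order on 6822.99.34 targets Iloria, not Bralmark; it does not apply.
Duty = 1,352 × ¥5.94 = ¥8,030.88.
Total = ¥0.00 + ¥8,030.88 = ¥8,030.88.

¥8,030.88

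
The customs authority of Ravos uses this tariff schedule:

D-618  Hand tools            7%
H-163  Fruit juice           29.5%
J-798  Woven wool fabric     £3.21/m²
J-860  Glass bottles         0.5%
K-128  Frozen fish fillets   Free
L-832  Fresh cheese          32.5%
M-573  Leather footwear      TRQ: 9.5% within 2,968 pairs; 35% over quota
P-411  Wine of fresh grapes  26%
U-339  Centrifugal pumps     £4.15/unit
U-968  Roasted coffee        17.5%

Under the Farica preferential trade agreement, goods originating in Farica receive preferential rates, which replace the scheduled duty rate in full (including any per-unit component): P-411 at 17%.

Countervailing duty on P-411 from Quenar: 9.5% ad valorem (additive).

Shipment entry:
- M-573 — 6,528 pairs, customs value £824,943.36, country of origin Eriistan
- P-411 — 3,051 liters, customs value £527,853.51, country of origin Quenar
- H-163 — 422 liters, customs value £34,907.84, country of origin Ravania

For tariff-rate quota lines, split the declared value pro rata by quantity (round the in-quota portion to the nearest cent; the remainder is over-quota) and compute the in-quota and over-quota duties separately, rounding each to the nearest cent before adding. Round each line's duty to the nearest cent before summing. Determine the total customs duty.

Line 1 (M-573, Eriistan, 6,528 pairs, £824,943.36):
Code M-573 is under a tariff-rate quota (threshold 2,968 pairs). In-quota: 2,968 pairs at 9.5%; over-quota: 3,560 pairs at 35%.
Pro-rata value split: in-quota = £824,943.36 × 2,968/6,528 = £375,066.16; over-quota = £824,943.36 − £375,066.16 = £449,877.20.
In-quota duty = £375,066.16 × 9.5% = £35,631.29. Over-quota duty = £449,877.20 × 35% = £157,457.02.
Line duty = £35,631.29 + £157,457.02 = £193,088.31.
Line 2 (P-411, Quenar, 3,051 liters, £527,853.51):
Base rate for P-411 is 26%.
P-411 has an FTA preferential rate, but origin Quenar is not Farica; base rate stands.
Additional duty on P-411 from Quenar: +9.5%. Applied ad valorem rate: 26% + 9.5% = 35.5%.
Duty = £527,853.51 × 35.5% = £187,388.00.
Line 3 (H-163, Ravania, 422 liters, £34,907.84):
Base rate for H-163 is 29.5%.
Duty = £34,907.84 × 29.5% = £10,297.81.
Total = £193,088.31 + £187,388.00 + £10,297.81 = £390,774.12.

£390,774.12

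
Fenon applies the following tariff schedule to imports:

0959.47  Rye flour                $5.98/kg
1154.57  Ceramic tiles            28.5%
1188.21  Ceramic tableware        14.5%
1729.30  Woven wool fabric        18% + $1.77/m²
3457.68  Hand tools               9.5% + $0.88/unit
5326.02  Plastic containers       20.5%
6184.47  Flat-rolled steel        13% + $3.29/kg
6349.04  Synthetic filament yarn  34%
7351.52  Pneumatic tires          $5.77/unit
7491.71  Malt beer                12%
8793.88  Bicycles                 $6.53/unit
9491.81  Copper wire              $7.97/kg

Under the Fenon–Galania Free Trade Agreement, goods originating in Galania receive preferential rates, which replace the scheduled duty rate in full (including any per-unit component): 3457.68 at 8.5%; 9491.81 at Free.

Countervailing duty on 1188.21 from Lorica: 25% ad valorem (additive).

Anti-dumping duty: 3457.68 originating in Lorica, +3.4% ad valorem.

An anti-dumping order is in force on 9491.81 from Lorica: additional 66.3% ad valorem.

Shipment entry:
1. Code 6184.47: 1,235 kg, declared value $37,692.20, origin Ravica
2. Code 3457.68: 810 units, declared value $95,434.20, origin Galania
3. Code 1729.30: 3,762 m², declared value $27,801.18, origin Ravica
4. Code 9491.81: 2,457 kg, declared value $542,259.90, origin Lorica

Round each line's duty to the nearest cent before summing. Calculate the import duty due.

$407,838.60

Line 1 (6184.47, Ravica, 1,235 kg, $37,692.20):
Base rate for 6184.47 is 13% + $3.29/kg.
Duty = $37,692.20 × 13% + 1,235 × $3.29 = $8,963.14.
Line 2 (3457.68, Galania, 810 units, $95,434.20):
Base rate for 3457.68 is 9.5% + $0.88/unit.
Origin Galania qualifies under the Fenon–Galania agreement and 3457.68 is covered: preferential rate 8.5% applies instead.
The additional-duty order on 3457.68 targets Lorica, not Galania; it does not apply.
Duty = $95,434.20 × 8.5% = $8,111.91.
Line 3 (1729.30, Ravica, 3,762 m², $27,801.18):
Base rate for 1729.30 is 18% + $1.77/m².
Duty = $27,801.18 × 18% + 3,762 × $1.77 = $11,662.95.
Line 4 (9491.81, Lorica, 2,457 kg, $542,259.90):
Base rate for 9491.81 is $7.97/kg.
9491.81 has an FTA preferential rate, but origin Lorica is not Galania; base rate stands.
Additional duty on 9491.81 from Lorica: +66.3% ad valorem. Applied ad valorem rate = 66.3%.
Duty = $542,259.90 × 66.3% + 2,457 × $7.97 = $379,100.60.
Total = $8,963.14 + $8,111.91 + $11,662.95 + $379,100.60 = $407,838.60.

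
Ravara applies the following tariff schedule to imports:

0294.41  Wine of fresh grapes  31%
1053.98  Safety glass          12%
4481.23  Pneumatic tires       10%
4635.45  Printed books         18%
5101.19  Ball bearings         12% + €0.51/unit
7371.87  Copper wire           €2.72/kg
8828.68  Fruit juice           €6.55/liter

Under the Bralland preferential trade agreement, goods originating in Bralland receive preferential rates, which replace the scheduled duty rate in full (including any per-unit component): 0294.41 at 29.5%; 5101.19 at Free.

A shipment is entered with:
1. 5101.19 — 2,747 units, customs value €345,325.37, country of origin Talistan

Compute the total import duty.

Line 1 (5101.19, Talistan, 2,747 units, €345,325.37):
Base rate for 5101.19 is 12% + €0.51/unit.
5101.19 has an FTA preferential rate, but origin Talistan is not Bralland; base rate stands.
Duty = €345,325.37 × 12% + 2,747 × €0.51 = €42,840.01.

€42,840.01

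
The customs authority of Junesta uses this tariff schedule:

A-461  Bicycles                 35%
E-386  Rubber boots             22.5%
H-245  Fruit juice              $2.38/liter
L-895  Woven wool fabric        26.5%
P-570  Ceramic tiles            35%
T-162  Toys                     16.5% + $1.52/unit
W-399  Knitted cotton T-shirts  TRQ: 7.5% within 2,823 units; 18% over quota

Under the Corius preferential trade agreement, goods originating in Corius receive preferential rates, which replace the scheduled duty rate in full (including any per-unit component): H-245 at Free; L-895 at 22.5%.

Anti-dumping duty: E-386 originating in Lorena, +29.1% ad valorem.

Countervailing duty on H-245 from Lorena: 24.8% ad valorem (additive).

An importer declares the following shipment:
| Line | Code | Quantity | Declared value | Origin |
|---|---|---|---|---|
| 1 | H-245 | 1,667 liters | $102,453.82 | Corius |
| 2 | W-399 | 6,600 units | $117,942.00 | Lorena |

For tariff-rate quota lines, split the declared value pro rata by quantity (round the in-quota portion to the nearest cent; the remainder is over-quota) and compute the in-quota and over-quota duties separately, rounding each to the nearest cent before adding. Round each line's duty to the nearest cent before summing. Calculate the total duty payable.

$15,932.63

Line 1 (H-245, Corius, 1,667 liters, $102,453.82):
Base rate for H-245 is $2.38/liter.
Origin Corius qualifies under the Junesta–Corius agreement and H-245 is covered: preferential rate Free applies instead.
The additional-duty order on H-245 targets Lorena, not Corius; it does not apply.
Duty = $102,453.82 × 0% = $0.00.
Line 2 (W-399, Lorena, 6,600 units, $117,942.00):
Code W-399 is under a tariff-rate quota (threshold 2,823 units). In-quota: 2,823 units at 7.5%; over-quota: 3,777 units at 18%.
Pro-rata value split: in-quota = $117,942.00 × 2,823/6,600 = $50,447.01; over-quota = $117,942.00 − $50,447.01 = $67,494.99.
In-quota duty = $50,447.01 × 7.5% = $3,783.53. Over-quota duty = $67,494.99 × 18% = $12,149.10.
Line duty = $3,783.53 + $12,149.10 = $15,932.63.
Total = $0.00 + $15,932.63 = $15,932.63.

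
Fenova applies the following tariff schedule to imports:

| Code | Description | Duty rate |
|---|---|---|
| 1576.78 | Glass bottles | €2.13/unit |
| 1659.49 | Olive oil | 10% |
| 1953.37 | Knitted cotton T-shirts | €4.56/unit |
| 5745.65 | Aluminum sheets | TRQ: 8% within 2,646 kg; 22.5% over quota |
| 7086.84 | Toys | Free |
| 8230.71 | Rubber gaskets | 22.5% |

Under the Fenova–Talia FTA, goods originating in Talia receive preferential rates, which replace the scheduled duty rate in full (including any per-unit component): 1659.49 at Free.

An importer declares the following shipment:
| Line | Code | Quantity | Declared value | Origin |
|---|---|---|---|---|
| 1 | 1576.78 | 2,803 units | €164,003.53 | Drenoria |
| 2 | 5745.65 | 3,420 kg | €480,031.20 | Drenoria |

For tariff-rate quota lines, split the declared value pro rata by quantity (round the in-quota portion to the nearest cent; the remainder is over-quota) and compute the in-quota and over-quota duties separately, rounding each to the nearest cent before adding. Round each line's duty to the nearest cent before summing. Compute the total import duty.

Line 1 (1576.78, Drenoria, 2,803 units, €164,003.53):
Base rate for 1576.78 is €2.13/unit.
Duty = 2,803 × €2.13 = €5,970.39.
Line 2 (5745.65, Drenoria, 3,420 kg, €480,031.20):
Code 5745.65 is under a tariff-rate quota (threshold 2,646 kg). In-quota: 2,646 kg at 8%; over-quota: 774 kg at 22.5%.
Pro-rata value split: in-quota = €480,031.20 × 2,646/3,420 = €371,392.56; over-quota = €480,031.20 − €371,392.56 = €108,638.64.
In-quota duty = €371,392.56 × 8% = €29,711.40. Over-quota duty = €108,638.64 × 22.5% = €24,443.69.
Line duty = €29,711.40 + €24,443.69 = €54,155.09.
Total = €5,970.39 + €54,155.09 = €60,125.48.

€60,125.48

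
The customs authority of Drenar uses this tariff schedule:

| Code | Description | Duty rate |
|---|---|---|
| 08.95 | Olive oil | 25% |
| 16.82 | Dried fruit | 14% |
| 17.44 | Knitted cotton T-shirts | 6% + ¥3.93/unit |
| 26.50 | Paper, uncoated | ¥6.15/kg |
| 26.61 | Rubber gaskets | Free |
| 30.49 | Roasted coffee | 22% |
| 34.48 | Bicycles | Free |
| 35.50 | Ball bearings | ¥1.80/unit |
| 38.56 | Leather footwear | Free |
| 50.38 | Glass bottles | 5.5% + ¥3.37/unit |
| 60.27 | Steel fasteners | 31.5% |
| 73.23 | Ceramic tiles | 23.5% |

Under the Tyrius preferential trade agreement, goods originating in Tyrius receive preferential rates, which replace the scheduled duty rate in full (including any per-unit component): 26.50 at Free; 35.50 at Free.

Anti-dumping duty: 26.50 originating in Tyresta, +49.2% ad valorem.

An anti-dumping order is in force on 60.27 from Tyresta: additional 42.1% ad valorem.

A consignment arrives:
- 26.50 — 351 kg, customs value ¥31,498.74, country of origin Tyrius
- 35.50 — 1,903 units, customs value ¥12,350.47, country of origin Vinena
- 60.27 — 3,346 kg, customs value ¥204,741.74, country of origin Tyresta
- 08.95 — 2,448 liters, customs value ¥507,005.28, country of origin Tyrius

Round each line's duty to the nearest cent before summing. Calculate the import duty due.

Line 1 (26.50, Tyrius, 351 kg, ¥31,498.74):
Base rate for 26.50 is ¥6.15/kg.
Origin Tyrius qualifies under the Drenar–Tyrius agreement and 26.50 is covered: preferential rate Free applies instead.
The additional-duty order on 26.50 targets Tyresta, not Tyrius; it does not apply.
Duty = ¥31,498.74 × 0% = ¥0.00.
Line 2 (35.50, Vinena, 1,903 units, ¥12,350.47):
Base rate for 35.50 is ¥1.80/unit.
35.50 has an FTA preferential rate, but origin Vinena is not Tyrius; base rate stands.
Duty = 1,903 × ¥1.80 = ¥3,425.40.
Line 3 (60.27, Tyresta, 3,346 kg, ¥204,741.74):
Base rate for 60.27 is 31.5%.
Additional duty on 60.27 from Tyresta: +42.1%. Applied ad valorem rate: 31.5% + 42.1% = 73.6%.
Duty = ¥204,741.74 × 73.6% = ¥150,689.92.
Line 4 (08.95, Tyrius, 2,448 liters, ¥507,005.28):
Base rate for 08.95 is 25%.
Origin Tyrius is the FTA partner but 08.95 is not on the preference list; base rate stands.
Duty = ¥507,005.28 × 25% = ¥126,751.32.
Total = ¥0.00 + ¥3,425.40 + ¥150,689.92 + ¥126,751.32 = ¥280,866.64.

¥280,866.64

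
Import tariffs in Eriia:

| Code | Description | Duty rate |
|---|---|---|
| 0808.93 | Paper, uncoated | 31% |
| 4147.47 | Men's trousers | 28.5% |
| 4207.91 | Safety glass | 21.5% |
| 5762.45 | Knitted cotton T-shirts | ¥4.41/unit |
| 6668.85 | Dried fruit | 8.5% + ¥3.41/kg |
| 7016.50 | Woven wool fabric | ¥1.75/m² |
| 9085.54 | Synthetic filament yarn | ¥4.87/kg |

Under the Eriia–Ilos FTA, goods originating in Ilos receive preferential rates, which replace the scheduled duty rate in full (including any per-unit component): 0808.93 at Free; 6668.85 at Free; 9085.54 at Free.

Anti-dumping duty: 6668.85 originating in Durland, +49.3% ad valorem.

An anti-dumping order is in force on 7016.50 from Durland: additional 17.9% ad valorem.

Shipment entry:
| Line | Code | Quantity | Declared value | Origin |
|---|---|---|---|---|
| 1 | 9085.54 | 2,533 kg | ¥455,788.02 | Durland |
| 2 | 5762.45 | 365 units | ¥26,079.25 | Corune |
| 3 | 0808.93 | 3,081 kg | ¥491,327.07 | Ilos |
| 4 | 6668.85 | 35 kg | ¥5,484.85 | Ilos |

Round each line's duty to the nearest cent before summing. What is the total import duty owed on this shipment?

Line 1 (9085.54, Durland, 2,533 kg, ¥455,788.02):
Base rate for 9085.54 is ¥4.87/kg.
9085.54 has an FTA preferential rate, but origin Durland is not Ilos; base rate stands.
Duty = 2,533 × ¥4.87 = ¥12,335.71.
Line 2 (5762.45, Corune, 365 units, ¥26,079.25):
Base rate for 5762.45 is ¥4.41/unit.
Duty = 365 × ¥4.41 = ¥1,609.65.
Line 3 (0808.93, Ilos, 3,081 kg, ¥491,327.07):
Base rate for 0808.93 is 31%.
Origin Ilos qualifies under the Eriia–Ilos agreement and 0808.93 is covered: preferential rate Free applies instead.
Duty = ¥491,327.07 × 0% = ¥0.00.
Line 4 (6668.85, Ilos, 35 kg, ¥5,484.85):
Base rate for 6668.85 is 8.5% + ¥3.41/kg.
Origin Ilos qualifies under the Eriia–Ilos agreement and 6668.85 is covered: preferential rate Free applies instead.
The additional-duty order on 6668.85 targets Durland, not Ilos; it does not apply.
Duty = ¥5,484.85 × 0% = ¥0.00.
Total = ¥12,335.71 + ¥1,609.65 + ¥0.00 + ¥0.00 = ¥13,945.36.

¥13,945.36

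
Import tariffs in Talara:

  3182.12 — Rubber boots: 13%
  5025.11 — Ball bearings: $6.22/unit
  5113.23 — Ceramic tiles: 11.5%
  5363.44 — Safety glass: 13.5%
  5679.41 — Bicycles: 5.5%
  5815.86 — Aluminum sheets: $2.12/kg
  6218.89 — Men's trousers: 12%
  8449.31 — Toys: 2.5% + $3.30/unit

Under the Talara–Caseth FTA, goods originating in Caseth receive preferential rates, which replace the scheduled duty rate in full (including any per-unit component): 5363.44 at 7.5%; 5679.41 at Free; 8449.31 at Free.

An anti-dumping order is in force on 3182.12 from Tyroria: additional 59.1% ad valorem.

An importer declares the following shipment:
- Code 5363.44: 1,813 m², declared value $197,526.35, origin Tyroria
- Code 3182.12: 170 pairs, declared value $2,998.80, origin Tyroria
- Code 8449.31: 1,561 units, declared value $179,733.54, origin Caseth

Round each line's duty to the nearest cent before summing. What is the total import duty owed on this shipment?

$28,828.19

Line 1 (5363.44, Tyroria, 1,813 m², $197,526.35):
Base rate for 5363.44 is 13.5%.
5363.44 has an FTA preferential rate, but origin Tyroria is not Caseth; base rate stands.
Duty = $197,526.35 × 13.5% = $26,666.06.
Line 2 (3182.12, Tyroria, 170 pairs, $2,998.80):
Base rate for 3182.12 is 13%.
Additional duty on 3182.12 from Tyroria: +59.1%. Applied ad valorem rate: 13% + 59.1% = 72.1%.
Duty = $2,998.80 × 72.1% = $2,162.13.
Line 3 (8449.31, Caseth, 1,561 units, $179,733.54):
Base rate for 8449.31 is 2.5% + $3.30/unit.
Origin Caseth qualifies under the Talara–Caseth agreement and 8449.31 is covered: preferential rate Free applies instead.
Duty = $179,733.54 × 0% = $0.00.
Total = $26,666.06 + $2,162.13 + $0.00 = $28,828.19.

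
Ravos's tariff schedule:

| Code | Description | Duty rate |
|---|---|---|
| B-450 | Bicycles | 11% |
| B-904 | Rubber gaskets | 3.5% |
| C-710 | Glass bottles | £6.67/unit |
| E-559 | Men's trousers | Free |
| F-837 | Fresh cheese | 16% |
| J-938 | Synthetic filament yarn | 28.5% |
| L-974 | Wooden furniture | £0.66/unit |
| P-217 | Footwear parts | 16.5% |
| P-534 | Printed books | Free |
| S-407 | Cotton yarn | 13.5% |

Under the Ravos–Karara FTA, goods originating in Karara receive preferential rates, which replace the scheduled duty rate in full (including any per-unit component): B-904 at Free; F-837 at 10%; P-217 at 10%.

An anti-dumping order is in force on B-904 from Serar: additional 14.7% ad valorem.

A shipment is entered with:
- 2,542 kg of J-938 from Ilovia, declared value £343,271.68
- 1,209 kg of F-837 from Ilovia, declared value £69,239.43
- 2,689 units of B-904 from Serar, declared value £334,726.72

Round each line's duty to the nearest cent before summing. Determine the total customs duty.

£169,831.00

Line 1 (J-938, Ilovia, 2,542 kg, £343,271.68):
Base rate for J-938 is 28.5%.
Duty = £343,271.68 × 28.5% = £97,832.43.
Line 2 (F-837, Ilovia, 1,209 kg, £69,239.43):
Base rate for F-837 is 16%.
F-837 has an FTA preferential rate, but origin Ilovia is not Karara; base rate stands.
Duty = £69,239.43 × 16% = £11,078.31.
Line 3 (B-904, Serar, 2,689 units, £334,726.72):
Base rate for B-904 is 3.5%.
B-904 has an FTA preferential rate, but origin Serar is not Karara; base rate stands.
Additional duty on B-904 from Serar: +14.7%. Applied ad valorem rate: 3.5% + 14.7% = 18.2%.
Duty = £334,726.72 × 18.2% = £60,920.26.
Total = £97,832.43 + £11,078.31 + £60,920.26 = £169,831.00.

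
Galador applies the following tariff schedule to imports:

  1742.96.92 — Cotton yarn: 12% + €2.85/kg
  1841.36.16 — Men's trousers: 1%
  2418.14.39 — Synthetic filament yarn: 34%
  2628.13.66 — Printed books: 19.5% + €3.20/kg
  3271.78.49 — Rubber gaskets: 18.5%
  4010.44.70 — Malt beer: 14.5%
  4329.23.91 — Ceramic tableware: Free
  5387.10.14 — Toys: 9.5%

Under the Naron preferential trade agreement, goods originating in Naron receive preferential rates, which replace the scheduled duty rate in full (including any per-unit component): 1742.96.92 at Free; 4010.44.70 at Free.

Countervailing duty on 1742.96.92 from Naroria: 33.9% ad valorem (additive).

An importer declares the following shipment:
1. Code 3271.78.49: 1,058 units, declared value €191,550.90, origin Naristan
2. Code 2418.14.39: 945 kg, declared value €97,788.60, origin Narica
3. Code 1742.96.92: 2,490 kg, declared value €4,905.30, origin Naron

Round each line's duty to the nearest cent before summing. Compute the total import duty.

Line 1 (3271.78.49, Naristan, 1,058 units, €191,550.90):
Base rate for 3271.78.49 is 18.5%.
Duty = €191,550.90 × 18.5% = €35,436.92.
Line 2 (2418.14.39, Narica, 945 kg, €97,788.60):
Base rate for 2418.14.39 is 34%.
Duty = €97,788.60 × 34% = €33,248.12.
Line 3 (1742.96.92, Naron, 2,490 kg, €4,905.30):
Base rate for 1742.96.92 is 12% + €2.85/kg.
Origin Naron qualifies under the Galador–Naron agreement and 1742.96.92 is covered: preferential rate Free applies instead.
The additional-duty order on 1742.96.92 targets Naroria, not Naron; it does not apply.
Duty = €4,905.30 × 0% = €0.00.
Total = €35,436.92 + €33,248.12 + €0.00 = €68,685.04.

€68,685.04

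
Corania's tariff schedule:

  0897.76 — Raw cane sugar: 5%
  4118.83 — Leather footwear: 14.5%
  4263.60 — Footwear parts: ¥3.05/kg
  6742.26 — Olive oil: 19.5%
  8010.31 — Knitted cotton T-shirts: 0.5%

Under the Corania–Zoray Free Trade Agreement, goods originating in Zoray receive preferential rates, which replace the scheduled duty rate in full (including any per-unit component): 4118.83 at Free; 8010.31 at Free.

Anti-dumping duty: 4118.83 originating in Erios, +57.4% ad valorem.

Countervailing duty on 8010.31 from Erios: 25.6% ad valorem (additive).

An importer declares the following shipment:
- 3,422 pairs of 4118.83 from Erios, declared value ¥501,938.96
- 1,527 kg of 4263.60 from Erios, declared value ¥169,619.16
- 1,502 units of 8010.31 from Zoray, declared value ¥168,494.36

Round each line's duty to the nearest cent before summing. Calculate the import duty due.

Line 1 (4118.83, Erios, 3,422 pairs, ¥501,938.96):
Base rate for 4118.83 is 14.5%.
4118.83 has an FTA preferential rate, but origin Erios is not Zoray; base rate stands.
Additional duty on 4118.83 from Erios: +57.4%. Applied ad valorem rate: 14.5% + 57.4% = 71.9%.
Duty = ¥501,938.96 × 71.9% = ¥360,894.11.
Line 2 (4263.60, Erios, 1,527 kg, ¥169,619.16):
Base rate for 4263.60 is ¥3.05/kg.
Duty = 1,527 × ¥3.05 = ¥4,657.35.
Line 3 (8010.31, Zoray, 1,502 units, ¥168,494.36):
Base rate for 8010.31 is 0.5%.
Origin Zoray qualifies under the Corania–Zoray agreement and 8010.31 is covered: preferential rate Free applies instead.
The additional-duty order on 8010.31 targets Erios, not Zoray; it does not apply.
Duty = ¥168,494.36 × 0% = ¥0.00.
Total = ¥360,894.11 + ¥4,657.35 + ¥0.00 = ¥365,551.46.

¥365,551.46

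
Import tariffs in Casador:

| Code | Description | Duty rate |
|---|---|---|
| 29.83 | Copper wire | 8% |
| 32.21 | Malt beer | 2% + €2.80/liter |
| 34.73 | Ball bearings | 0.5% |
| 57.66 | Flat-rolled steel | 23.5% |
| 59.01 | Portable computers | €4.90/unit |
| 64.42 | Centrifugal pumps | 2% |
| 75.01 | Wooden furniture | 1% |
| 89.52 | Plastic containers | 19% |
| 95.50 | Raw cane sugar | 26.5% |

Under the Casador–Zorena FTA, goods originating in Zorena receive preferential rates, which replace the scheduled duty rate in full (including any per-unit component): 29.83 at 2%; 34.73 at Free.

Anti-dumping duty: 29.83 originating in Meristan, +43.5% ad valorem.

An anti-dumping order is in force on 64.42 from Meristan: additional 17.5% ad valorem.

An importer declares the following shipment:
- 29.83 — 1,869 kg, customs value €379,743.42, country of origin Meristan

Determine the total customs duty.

€195,567.86

Line 1 (29.83, Meristan, 1,869 kg, €379,743.42):
Base rate for 29.83 is 8%.
29.83 has an FTA preferential rate, but origin Meristan is not Zorena; base rate stands.
Additional duty on 29.83 from Meristan: +43.5%. Applied ad valorem rate: 8% + 43.5% = 51.5%.
Duty = €379,743.42 × 51.5% = €195,567.86.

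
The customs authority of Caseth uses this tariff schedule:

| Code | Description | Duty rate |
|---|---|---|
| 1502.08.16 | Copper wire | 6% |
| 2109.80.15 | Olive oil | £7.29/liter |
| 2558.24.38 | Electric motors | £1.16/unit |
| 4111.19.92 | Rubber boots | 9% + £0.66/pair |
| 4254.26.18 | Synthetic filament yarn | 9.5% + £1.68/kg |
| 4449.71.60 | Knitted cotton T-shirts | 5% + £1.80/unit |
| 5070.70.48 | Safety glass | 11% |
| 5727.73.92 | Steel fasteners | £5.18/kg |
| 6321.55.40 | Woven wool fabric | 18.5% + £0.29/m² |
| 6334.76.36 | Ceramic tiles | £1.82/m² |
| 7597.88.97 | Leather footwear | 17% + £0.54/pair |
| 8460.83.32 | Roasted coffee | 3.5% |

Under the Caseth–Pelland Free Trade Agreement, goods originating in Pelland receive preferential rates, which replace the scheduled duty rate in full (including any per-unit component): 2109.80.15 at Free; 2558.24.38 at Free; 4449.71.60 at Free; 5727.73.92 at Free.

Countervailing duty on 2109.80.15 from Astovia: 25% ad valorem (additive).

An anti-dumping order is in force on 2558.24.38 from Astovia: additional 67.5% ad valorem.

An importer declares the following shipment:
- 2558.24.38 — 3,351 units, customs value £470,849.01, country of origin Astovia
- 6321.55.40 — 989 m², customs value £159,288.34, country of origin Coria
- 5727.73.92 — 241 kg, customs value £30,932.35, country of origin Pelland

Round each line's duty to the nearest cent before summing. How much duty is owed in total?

£351,465.39

Line 1 (2558.24.38, Astovia, 3,351 units, £470,849.01):
Base rate for 2558.24.38 is £1.16/unit.
2558.24.38 has an FTA preferential rate, but origin Astovia is not Pelland; base rate stands.
Additional duty on 2558.24.38 from Astovia: +67.5% ad valorem. Applied ad valorem rate = 67.5%.
Duty = £470,849.01 × 67.5% + 3,351 × £1.16 = £321,710.24.
Line 2 (6321.55.40, Coria, 989 m², £159,288.34):
Base rate for 6321.55.40 is 18.5% + £0.29/m².
Duty = £159,288.34 × 18.5% + 989 × £0.29 = £29,755.15.
Line 3 (5727.73.92, Pelland, 241 kg, £30,932.35):
Base rate for 5727.73.92 is £5.18/kg.
Origin Pelland qualifies under the Caseth–Pelland agreement and 5727.73.92 is covered: preferential rate Free applies instead.
Duty = £30,932.35 × 0% = £0.00.
Total = £321,710.24 + £29,755.15 + £0.00 = £351,465.39.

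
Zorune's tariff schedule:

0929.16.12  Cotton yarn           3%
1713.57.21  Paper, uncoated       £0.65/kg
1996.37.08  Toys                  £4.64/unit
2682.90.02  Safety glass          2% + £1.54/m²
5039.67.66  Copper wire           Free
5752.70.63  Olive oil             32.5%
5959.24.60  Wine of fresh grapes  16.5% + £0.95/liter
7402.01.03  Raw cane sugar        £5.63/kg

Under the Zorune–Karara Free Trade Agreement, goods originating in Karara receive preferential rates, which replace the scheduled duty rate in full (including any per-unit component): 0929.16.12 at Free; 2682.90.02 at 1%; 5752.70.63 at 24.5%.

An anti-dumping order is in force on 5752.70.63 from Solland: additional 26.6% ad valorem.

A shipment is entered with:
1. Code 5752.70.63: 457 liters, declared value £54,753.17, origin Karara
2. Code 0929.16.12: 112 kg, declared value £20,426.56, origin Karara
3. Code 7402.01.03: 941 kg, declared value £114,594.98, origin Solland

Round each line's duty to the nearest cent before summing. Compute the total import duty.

Line 1 (5752.70.63, Karara, 457 liters, £54,753.17):
Base rate for 5752.70.63 is 32.5%.
Origin Karara qualifies under the Zorune–Karara agreement and 5752.70.63 is covered: preferential rate 24.5% applies instead.
The additional-duty order on 5752.70.63 targets Solland, not Karara; it does not apply.
Duty = £54,753.17 × 24.5% = £13,414.53.
Line 2 (0929.16.12, Karara, 112 kg, £20,426.56):
Base rate for 0929.16.12 is 3%.
Origin Karara qualifies under the Zorune–Karara agreement and 0929.16.12 is covered: preferential rate Free applies instead.
Duty = £20,426.56 × 0% = £0.00.
Line 3 (7402.01.03, Solland, 941 kg, £114,594.98):
Base rate for 7402.01.03 is £5.63/kg.
Duty = 941 × £5.63 = £5,297.83.
Total = £13,414.53 + £0.00 + £5,297.83 = £18,712.36.

£18,712.36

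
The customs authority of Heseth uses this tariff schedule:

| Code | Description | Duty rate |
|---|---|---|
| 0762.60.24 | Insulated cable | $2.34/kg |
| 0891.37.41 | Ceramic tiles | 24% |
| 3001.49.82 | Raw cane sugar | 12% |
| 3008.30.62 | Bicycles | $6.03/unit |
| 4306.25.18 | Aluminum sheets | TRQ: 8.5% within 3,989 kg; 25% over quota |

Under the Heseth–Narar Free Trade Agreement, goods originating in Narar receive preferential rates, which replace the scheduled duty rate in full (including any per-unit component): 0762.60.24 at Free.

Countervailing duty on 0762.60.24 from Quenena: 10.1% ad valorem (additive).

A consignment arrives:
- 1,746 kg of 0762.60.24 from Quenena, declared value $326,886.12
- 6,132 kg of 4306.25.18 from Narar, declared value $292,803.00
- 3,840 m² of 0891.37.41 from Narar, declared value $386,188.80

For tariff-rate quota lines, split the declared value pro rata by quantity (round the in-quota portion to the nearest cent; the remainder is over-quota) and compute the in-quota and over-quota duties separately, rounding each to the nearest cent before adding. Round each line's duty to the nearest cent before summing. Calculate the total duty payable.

Line 1 (0762.60.24, Quenena, 1,746 kg, $326,886.12):
Base rate for 0762.60.24 is $2.34/kg.
0762.60.24 has an FTA preferential rate, but origin Quenena is not Narar; base rate stands.
Additional duty on 0762.60.24 from Quenena: +10.1% ad valorem. Applied ad valorem rate = 10.1%.
Duty = $326,886.12 × 10.1% + 1,746 × $2.34 = $37,101.14.
Line 2 (4306.25.18, Narar, 6,132 kg, $292,803.00):
Code 4306.25.18 is under a tariff-rate quota (threshold 3,989 kg). In-quota: 3,989 kg at 8.5%; over-quota: 2,143 kg at 25%.
Pro-rata value split: in-quota = $292,803.00 × 3,989/6,132 = $190,474.75; over-quota = $292,803.00 − $190,474.75 = $102,328.25.
In-quota duty = $190,474.75 × 8.5% = $16,190.35. Over-quota duty = $102,328.25 × 25% = $25,582.06.
Line duty = $16,190.35 + $25,582.06 = $41,772.41.
Line 3 (0891.37.41, Narar, 3,840 m², $386,188.80):
Base rate for 0891.37.41 is 24%.
Origin Narar is the FTA partner but 0891.37.41 is not on the preference list; base rate stands.
Duty = $386,188.80 × 24% = $92,685.31.
Total = $37,101.14 + $41,772.41 + $92,685.31 = $171,558.86.

$171,558.86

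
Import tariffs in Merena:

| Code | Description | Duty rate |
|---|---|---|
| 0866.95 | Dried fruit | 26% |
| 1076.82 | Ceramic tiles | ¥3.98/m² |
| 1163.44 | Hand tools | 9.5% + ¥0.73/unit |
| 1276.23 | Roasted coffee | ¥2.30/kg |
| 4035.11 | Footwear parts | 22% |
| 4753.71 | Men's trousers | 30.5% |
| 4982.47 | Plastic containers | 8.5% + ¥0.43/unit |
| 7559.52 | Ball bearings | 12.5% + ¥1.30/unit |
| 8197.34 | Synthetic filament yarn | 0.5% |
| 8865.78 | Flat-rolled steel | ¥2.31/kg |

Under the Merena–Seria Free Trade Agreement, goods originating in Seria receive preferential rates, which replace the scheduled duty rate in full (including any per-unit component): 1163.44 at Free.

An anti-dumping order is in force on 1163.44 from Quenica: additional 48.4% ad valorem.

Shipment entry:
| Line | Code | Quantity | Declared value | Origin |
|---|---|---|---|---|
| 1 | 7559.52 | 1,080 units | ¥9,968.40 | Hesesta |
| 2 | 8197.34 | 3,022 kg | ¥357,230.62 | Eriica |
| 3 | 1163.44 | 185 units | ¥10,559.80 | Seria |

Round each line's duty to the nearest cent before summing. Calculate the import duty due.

Line 1 (7559.52, Hesesta, 1,080 units, ¥9,968.40):
Base rate for 7559.52 is 12.5% + ¥1.30/unit.
Duty = ¥9,968.40 × 12.5% + 1,080 × ¥1.30 = ¥2,650.05.
Line 2 (8197.34, Eriica, 3,022 kg, ¥357,230.62):
Base rate for 8197.34 is 0.5%.
Duty = ¥357,230.62 × 0.5% = ¥1,786.15.
Line 3 (1163.44, Seria, 185 units, ¥10,559.80):
Base rate for 1163.44 is 9.5% + ¥0.73/unit.
Origin Seria qualifies under the Merena–Seria agreement and 1163.44 is covered: preferential rate Free applies instead.
The additional-duty order on 1163.44 targets Quenica, not Seria; it does not apply.
Duty = ¥10,559.80 × 0% = ¥0.00.
Total = ¥2,650.05 + ¥1,786.15 + ¥0.00 = ¥4,436.20.

¥4,436.20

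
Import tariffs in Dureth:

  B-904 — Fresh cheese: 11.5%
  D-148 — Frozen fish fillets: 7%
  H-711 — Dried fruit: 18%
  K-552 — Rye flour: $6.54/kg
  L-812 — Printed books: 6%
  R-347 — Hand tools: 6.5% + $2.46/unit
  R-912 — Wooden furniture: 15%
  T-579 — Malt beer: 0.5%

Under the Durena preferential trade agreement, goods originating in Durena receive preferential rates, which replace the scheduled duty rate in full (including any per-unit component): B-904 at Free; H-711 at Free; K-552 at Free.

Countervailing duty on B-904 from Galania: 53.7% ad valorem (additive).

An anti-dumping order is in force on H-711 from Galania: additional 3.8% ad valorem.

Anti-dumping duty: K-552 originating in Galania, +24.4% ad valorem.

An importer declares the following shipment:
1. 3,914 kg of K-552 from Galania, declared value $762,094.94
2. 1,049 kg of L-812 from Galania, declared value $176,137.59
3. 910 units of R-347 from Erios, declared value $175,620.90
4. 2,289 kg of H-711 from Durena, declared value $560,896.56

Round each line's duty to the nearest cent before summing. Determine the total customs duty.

$235,770.95

Line 1 (K-552, Galania, 3,914 kg, $762,094.94):
Base rate for K-552 is $6.54/kg.
K-552 has an FTA preferential rate, but origin Galania is not Durena; base rate stands.
Additional duty on K-552 from Galania: +24.4% ad valorem. Applied ad valorem rate = 24.4%.
Duty = $762,094.94 × 24.4% + 3,914 × $6.54 = $211,548.73.
Line 2 (L-812, Galania, 1,049 kg, $176,137.59):
Base rate for L-812 is 6%.
Duty = $176,137.59 × 6% = $10,568.26.
Line 3 (R-347, Erios, 910 units, $175,620.90):
Base rate for R-347 is 6.5% + $2.46/unit.
Duty = $175,620.90 × 6.5% + 910 × $2.46 = $13,653.96.
Line 4 (H-711, Durena, 2,289 kg, $560,896.56):
Base rate for H-711 is 18%.
Origin Durena qualifies under the Dureth–Durena agreement and H-711 is covered: preferential rate Free applies instead.
The additional-duty order on H-711 targets Galania, not Durena; it does not apply.
Duty = $560,896.56 × 0% = $0.00.
Total = $211,548.73 + $10,568.26 + $13,653.96 + $0.00 = $235,770.95.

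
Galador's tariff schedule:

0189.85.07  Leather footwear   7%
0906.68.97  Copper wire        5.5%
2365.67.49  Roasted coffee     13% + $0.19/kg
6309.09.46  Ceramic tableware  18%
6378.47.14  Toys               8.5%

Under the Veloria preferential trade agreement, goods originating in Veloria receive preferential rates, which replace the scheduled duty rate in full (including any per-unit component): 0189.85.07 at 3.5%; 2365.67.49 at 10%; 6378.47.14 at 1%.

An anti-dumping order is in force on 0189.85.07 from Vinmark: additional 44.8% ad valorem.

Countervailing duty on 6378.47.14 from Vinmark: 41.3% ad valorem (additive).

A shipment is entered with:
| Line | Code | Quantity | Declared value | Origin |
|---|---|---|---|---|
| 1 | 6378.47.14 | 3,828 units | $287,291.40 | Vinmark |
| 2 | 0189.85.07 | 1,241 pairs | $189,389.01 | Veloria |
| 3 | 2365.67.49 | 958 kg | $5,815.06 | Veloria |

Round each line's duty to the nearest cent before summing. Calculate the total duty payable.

Line 1 (6378.47.14, Vinmark, 3,828 units, $287,291.40):
Base rate for 6378.47.14 is 8.5%.
6378.47.14 has an FTA preferential rate, but origin Vinmark is not Veloria; base rate stands.
Additional duty on 6378.47.14 from Vinmark: +41.3%. Applied ad valorem rate: 8.5% + 41.3% = 49.8%.
Duty = $287,291.40 × 49.8% = $143,071.12.
Line 2 (0189.85.07, Veloria, 1,241 pairs, $189,389.01):
Base rate for 0189.85.07 is 7%.
Origin Veloria qualifies under the Galador–Veloria agreement and 0189.85.07 is covered: preferential rate 3.5% applies instead.
The additional-duty order on 0189.85.07 targets Vinmark, not Veloria; it does not apply.
Duty = $189,389.01 × 3.5% = $6,628.62.
Line 3 (2365.67.49, Veloria, 958 kg, $5,815.06):
Base rate for 2365.67.49 is 13% + $0.19/kg.
Origin Veloria qualifies under the Galador–Veloria agreement and 2365.67.49 is covered: preferential rate 10% applies instead.
Duty = $5,815.06 × 10% = $581.51.
Total = $143,071.12 + $6,628.62 + $581.51 = $150,281.25.

$150,281.25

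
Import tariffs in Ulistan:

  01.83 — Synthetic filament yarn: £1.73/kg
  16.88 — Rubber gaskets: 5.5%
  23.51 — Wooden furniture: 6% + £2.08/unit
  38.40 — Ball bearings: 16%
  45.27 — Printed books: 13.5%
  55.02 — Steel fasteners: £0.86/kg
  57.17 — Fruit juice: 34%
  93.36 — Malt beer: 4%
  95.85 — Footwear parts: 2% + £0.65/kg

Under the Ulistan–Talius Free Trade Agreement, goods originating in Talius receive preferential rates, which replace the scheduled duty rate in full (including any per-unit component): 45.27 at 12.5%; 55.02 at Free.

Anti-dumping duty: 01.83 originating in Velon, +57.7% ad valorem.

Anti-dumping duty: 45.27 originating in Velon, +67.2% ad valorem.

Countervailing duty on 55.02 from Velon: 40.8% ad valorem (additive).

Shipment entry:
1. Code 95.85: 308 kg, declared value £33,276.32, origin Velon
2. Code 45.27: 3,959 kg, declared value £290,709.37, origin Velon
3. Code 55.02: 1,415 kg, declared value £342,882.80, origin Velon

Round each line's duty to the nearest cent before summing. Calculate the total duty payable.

Line 1 (95.85, Velon, 308 kg, £33,276.32):
Base rate for 95.85 is 2% + £0.65/kg.
Duty = £33,276.32 × 2% + 308 × £0.65 = £865.73.
Line 2 (45.27, Velon, 3,959 kg, £290,709.37):
Base rate for 45.27 is 13.5%.
45.27 has an FTA preferential rate, but origin Velon is not Talius; base rate stands.
Additional duty on 45.27 from Velon: +67.2%. Applied ad valorem rate: 13.5% + 67.2% = 80.7%.
Duty = £290,709.37 × 80.7% = £234,602.46.
Line 3 (55.02, Velon, 1,415 kg, £342,882.80):
Base rate for 55.02 is £0.86/kg.
55.02 has an FTA preferential rate, but origin Velon is not Talius; base rate stands.
Additional duty on 55.02 from Velon: +40.8% ad valorem. Applied ad valorem rate = 40.8%.
Duty = £342,882.80 × 40.8% + 1,415 × £0.86 = £141,113.08.
Total = £865.73 + £234,602.46 + £141,113.08 = £376,581.27.

£376,581.27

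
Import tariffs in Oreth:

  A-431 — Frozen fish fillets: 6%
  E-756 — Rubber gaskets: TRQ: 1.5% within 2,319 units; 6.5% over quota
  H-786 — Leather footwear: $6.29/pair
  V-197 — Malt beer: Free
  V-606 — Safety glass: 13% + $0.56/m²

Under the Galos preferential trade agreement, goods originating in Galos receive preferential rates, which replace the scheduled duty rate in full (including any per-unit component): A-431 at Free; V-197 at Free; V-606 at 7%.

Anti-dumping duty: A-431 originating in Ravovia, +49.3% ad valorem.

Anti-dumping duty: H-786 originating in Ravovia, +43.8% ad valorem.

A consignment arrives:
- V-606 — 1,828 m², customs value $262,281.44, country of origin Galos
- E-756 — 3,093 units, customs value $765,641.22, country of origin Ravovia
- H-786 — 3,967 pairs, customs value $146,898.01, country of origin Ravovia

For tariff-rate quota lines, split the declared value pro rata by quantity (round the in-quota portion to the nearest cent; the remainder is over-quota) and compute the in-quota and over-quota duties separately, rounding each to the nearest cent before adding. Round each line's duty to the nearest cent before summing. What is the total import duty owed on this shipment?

$128,717.88

Line 1 (V-606, Galos, 1,828 m², $262,281.44):
Base rate for V-606 is 13% + $0.56/m².
Origin Galos qualifies under the Oreth–Galos agreement and V-606 is covered: preferential rate 7% applies instead.
Duty = $262,281.44 × 7% = $18,359.70.
Line 2 (E-756, Ravovia, 3,093 units, $765,641.22):
Code E-756 is under a tariff-rate quota (threshold 2,319 units). In-quota: 2,319 units at 1.5%; over-quota: 774 units at 6.5%.
Pro-rata value split: in-quota = $765,641.22 × 2,319/3,093 = $574,045.26; over-quota = $765,641.22 − $574,045.26 = $191,595.96.
In-quota duty = $574,045.26 × 1.5% = $8,610.68. Over-quota duty = $191,595.96 × 6.5% = $12,453.74.
Line duty = $8,610.68 + $12,453.74 = $21,064.42.
Line 3 (H-786, Ravovia, 3,967 pairs, $146,898.01):
Base rate for H-786 is $6.29/pair.
Additional duty on H-786 from Ravovia: +43.8% ad valorem. Applied ad valorem rate = 43.8%.
Duty = $146,898.01 × 43.8% + 3,967 × $6.29 = $89,293.76.
Total = $18,359.70 + $21,064.42 + $89,293.76 = $128,717.88.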